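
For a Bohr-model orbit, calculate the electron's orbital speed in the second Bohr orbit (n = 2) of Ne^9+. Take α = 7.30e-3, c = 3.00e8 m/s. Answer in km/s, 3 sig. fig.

1.09e4 km/s

v_n = Zαc/n = 10 × 0.00730 × 3.00e8 / 2
    = 1.09e4 km/s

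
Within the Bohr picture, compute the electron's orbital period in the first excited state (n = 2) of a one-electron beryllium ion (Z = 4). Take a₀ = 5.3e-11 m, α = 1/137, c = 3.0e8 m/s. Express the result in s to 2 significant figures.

7.6e-17 s

r = n²a₀/Z = 2²·5.3e-11/4 = 5.3e-11 m
v = Zαc/n = 4·0.0073·3.0e8/2 = 4.4e6 m/s
T = 2πr/v = 7.6e-17 s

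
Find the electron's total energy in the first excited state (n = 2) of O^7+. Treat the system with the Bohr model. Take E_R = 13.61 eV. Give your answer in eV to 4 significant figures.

E_n = −E_R·Z²/n² = −13.61 × 8²/2² = -217.8 eV

-217.8 eV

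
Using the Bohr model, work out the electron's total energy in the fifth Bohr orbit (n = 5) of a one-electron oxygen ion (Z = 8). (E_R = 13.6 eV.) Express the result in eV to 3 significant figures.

E_n = −E_R·Z²/n² = −13.6 × 8²/5² = -34.8 eV

-34.8 eV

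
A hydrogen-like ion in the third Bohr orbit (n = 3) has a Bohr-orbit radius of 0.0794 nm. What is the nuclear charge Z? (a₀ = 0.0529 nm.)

6

r_n = n²a₀/Z ⇒ Z = n²a₀/r = 3² × 0.0529 / 0.0794 ≈ 6.00
Z = 6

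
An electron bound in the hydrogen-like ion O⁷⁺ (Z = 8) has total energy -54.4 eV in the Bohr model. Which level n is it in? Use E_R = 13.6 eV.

4

E_n = −E_R Z²/n² ⇒ n² = E_R Z²/(−E_n) = 13.6 × 8² / 54.4 ≈ 16.00
n = 4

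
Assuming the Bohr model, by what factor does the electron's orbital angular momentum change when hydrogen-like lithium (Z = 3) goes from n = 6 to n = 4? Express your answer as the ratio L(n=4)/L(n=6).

L = nℏ depends only on n, so L ∝ n.
L(n=4)/L(n=6) = (4/6)^1 = 2/3

2/3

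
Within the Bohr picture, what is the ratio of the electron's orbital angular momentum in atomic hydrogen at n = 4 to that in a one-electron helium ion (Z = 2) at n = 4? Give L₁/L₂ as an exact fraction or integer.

L = nℏ is independent of Z.
L₁/L₂ = n₁/n₂ = 4/4 = 1

1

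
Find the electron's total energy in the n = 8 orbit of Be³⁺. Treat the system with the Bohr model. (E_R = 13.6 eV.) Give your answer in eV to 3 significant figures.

E_n = −E_R·Z²/n² = −13.6 × 4²/8² = -3.40 eV

-3.40 eV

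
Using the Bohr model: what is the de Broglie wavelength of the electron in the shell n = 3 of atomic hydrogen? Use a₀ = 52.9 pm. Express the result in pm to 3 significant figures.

997 pm

The Bohr quantisation condition is nλ = 2πr_n.
r_n = n²a₀/Z = 476 pm
λ = 2πr_n/n = 2π·476/3 = 997 pm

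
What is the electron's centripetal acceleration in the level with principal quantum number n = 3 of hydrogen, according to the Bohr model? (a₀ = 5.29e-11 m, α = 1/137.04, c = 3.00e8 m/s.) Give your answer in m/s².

r = n²a₀/Z = 4.76e-10 m, v = Zαc/n = 7.30e5 m/s
a = v²/r = (7.30e5)² / 4.76e-10 = 1.12e21 m/s²

1.12e21 m/s²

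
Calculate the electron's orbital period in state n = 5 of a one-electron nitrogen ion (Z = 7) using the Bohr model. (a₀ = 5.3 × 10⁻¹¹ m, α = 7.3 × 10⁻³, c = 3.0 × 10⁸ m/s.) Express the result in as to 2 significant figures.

r = n²a₀/Z = 5²·5.3 × 10⁻¹¹/7 = 1.9 × 10⁻¹⁰ m
v = Zαc/n = 7·0.0073·3.0 × 10⁸/5 = 3.1 × 10⁶ m/s
T = 2πr/v = 3.9 × 10⁻¹⁶ s = 390 as

390 as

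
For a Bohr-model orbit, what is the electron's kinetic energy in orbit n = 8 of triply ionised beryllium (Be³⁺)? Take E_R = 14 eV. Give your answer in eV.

For a Coulomb orbit the virial theorem gives K = −E_n.
E_n = −E_R·Z²/n², so K = E_R·Z²/n² = 14 × 4²/8² = 3.5 eV

3.5 eV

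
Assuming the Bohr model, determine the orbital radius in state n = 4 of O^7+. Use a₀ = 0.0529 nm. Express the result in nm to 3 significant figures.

0.106 nm

r_n = n²a₀/Z = 4² × 0.0529 / 8
    = 16 × 0.0529 / 8 = 0.106 nm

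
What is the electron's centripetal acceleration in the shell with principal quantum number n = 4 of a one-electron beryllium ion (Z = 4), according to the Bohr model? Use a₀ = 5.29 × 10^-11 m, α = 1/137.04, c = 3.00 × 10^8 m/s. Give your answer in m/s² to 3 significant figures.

r = n²a₀/Z = 2.12 × 10^-10 m, v = Zαc/n = 2.19 × 10^6 m/s
a = v²/r = (2.19 × 10^6)² / 2.12 × 10^-10 = 2.26 × 10^22 m/s²

2.26 × 10^22 m/s²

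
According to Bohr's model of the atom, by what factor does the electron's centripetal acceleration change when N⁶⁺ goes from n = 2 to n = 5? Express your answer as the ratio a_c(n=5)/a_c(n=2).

16/625

a_c ∝ Z^3 · n^-4; with Z fixed, a_c ∝ n^-4.
a_c(n=5)/a_c(n=2) = (5/2)^-4 = 16/625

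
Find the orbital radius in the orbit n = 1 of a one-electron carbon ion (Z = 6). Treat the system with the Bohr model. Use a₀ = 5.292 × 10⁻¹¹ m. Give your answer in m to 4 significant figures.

r_n = n²a₀/Z = 1² × 5.292 × 10⁻¹¹ / 6
    = 1 × 5.292 × 10⁻¹¹ / 6 = 8.820 × 10⁻¹² m

8.820 × 10⁻¹² m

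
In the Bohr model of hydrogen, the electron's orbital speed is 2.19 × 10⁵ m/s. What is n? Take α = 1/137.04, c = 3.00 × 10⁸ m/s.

10

v_n = Zαc/n ⇒ n = Zαc/v = 1 × 0.00730 × 3.00 × 10⁸ / 2.19 × 10⁵ ≈ 10.00
n = 10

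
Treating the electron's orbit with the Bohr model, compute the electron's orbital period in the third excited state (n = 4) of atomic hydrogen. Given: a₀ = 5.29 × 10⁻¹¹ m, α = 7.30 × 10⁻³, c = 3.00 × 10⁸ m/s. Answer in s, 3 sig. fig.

r = n²a₀/Z = 4²·5.29 × 10⁻¹¹/1 = 8.46 × 10⁻¹⁰ m
v = Zαc/n = 1·0.00730·3.00 × 10⁸/4 = 5.47 × 10⁵ m/s
T = 2πr/v = 9.71 × 10⁻¹⁵ s

9.71 × 10⁻¹⁵ s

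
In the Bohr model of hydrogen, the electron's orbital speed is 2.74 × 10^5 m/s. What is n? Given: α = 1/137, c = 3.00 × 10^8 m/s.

v_n = Zαc/n ⇒ n = Zαc/v = 1 × 0.00730 × 3.00 × 10^8 / 2.74 × 10^5 ≈ 7.99
n = 8

8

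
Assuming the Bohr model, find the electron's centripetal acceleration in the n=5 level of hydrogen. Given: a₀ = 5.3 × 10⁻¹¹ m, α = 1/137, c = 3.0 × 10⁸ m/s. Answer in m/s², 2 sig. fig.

1.4 × 10²⁰ m/s²

r = n²a₀/Z = 1.3 × 10⁻⁹ m, v = Zαc/n = 4.4 × 10⁵ m/s
a = v²/r = (4.4 × 10⁵)² / 1.3 × 10⁻⁹ = 1.4 × 10²⁰ m/s²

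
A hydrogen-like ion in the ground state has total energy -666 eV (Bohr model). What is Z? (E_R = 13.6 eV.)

7

E_n = −E_R Z²/n² ⇒ Z² = −E_n n²/E_R = 666 × 1² / 13.6 ≈ 48.97
Z = 7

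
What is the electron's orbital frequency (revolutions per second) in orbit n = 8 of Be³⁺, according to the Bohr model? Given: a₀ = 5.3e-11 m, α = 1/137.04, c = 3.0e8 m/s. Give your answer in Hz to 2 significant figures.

2.1e14 Hz

r = n²a₀/Z = 8.5e-10 m, v = Zαc/n = 1.1e6 m/s
f = v/(2πr) = 2.1e14 Hz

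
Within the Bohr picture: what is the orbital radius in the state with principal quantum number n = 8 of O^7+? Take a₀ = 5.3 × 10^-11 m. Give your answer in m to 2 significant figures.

r_n = n²a₀/Z = 8² × 5.3 × 10^-11 / 8
    = 64 × 5.3 × 10^-11 / 8 = 4.2 × 10^-10 m

4.2 × 10^-10 m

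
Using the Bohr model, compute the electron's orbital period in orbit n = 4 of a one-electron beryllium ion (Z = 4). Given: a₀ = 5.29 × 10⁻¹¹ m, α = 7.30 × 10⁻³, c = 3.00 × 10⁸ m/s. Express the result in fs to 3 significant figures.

r = n²a₀/Z = 4²·5.29 × 10⁻¹¹/4 = 2.12 × 10⁻¹⁰ m
v = Zαc/n = 4·0.00730·3.00 × 10⁸/4 = 2.19 × 10⁶ m/s
T = 2πr/v = 6.07 × 10⁻¹⁶ s = 0.607 fs

0.607 fs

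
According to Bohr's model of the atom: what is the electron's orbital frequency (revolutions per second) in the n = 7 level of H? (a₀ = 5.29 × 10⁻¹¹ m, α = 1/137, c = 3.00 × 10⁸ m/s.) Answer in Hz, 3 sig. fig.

1.92 × 10¹³ Hz

r = n²a₀/Z = 2.59 × 10⁻⁹ m, v = Zαc/n = 3.13 × 10⁵ m/s
f = v/(2πr) = 1.92 × 10¹³ Hz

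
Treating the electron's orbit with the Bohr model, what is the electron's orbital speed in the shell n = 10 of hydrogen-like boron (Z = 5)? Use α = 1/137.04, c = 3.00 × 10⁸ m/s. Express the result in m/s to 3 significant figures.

v_n = Zαc/n = 5 × 0.00730 × 3.00 × 10⁸ / 10
    = 1.09 × 10⁶ m/s

1.09 × 10⁶ m/s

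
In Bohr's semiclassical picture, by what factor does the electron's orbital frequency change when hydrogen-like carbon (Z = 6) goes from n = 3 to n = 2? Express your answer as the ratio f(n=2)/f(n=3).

27/8

f ∝ Z^2 · n^-3; with Z fixed, f ∝ n^-3.
f(n=2)/f(n=3) = (2/3)^-3 = 27/8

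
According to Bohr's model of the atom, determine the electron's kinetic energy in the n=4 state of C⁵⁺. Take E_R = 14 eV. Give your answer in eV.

32 eV

For a Coulomb orbit the virial theorem gives K = −E_n.
E_n = −E_R·Z²/n², so K = E_R·Z²/n² = 14 × 6²/4² = 32 eV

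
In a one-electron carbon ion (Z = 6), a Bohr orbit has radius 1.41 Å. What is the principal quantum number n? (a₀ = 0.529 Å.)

4

r_n = n²a₀/Z ⇒ n² = rZ/a₀ = 1.41 × 6 / 0.529 ≈ 15.99
n = 4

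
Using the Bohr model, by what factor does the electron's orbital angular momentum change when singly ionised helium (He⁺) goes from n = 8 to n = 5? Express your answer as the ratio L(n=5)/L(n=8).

L = nℏ depends only on n, so L ∝ n.
L(n=5)/L(n=8) = (5/8)^1 = 5/8

5/8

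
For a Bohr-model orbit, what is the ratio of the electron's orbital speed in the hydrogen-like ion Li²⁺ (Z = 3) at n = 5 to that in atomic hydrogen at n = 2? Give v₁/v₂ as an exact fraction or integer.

6/5

v ∝ Z^1 · n^-1
v₁/v₂ = (3/1)^1 · (5/2)^-1 = 6/5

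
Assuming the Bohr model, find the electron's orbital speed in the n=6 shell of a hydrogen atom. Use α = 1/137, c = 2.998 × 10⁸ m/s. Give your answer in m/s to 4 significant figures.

v_n = Zαc/n = 1 × 0.007299 × 2.998 × 10⁸ / 6
    = 3.647 × 10⁵ m/s

3.647 × 10⁵ m/s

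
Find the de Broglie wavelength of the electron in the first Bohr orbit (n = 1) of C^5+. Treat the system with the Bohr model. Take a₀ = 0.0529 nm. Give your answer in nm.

The Bohr quantisation condition is nλ = 2πr_n.
r_n = n²a₀/Z = 0.00882 nm
λ = 2πr_n/n = 2π·0.00882/1 = 0.0554 nm

0.0554 nm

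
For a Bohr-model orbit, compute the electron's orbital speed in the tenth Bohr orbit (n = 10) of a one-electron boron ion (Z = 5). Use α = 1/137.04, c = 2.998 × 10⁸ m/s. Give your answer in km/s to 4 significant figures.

1094 km/s

v_n = Zαc/n = 5 × 0.007297 × 2.998 × 10⁸ / 10
    = 1094 km/s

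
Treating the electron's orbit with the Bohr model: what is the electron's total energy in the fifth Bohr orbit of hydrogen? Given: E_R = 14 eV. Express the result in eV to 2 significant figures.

E_n = −E_R·Z²/n² = −14 × 1²/5² = -0.56 eV

-0.56 eV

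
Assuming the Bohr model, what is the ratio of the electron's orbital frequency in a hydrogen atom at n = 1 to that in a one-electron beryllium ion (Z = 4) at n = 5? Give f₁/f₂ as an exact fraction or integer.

f ∝ Z^2 · n^-3
f₁/f₂ = (1/4)^2 · (1/5)^-3 = 125/16

125/16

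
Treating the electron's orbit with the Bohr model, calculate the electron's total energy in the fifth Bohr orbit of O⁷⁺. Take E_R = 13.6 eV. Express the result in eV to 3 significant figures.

-34.8 eV

E_n = −E_R·Z²/n² = −13.6 × 8²/5² = -34.8 eV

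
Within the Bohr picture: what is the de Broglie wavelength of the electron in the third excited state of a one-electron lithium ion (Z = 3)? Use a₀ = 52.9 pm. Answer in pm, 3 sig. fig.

The Bohr quantisation condition is nλ = 2πr_n.
r_n = n²a₀/Z = 282 pm
λ = 2πr_n/n = 2π·282/4 = 443 pm

443 pm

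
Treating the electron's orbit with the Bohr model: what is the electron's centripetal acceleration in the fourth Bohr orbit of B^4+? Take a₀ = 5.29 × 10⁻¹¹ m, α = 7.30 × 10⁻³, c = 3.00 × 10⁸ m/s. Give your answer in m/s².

r = n²a₀/Z = 1.69 × 10⁻¹⁰ m, v = Zαc/n = 2.74 × 10⁶ m/s
a = v²/r = (2.74 × 10⁶)² / 1.69 × 10⁻¹⁰ = 4.43 × 10²² m/s²

4.43 × 10²² m/s²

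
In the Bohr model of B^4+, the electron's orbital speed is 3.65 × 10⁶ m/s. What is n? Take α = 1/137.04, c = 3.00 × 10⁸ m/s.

3

v_n = Zαc/n ⇒ n = Zαc/v = 5 × 0.00730 × 3.00 × 10⁸ / 3.65 × 10⁶ ≈ 3.00
n = 3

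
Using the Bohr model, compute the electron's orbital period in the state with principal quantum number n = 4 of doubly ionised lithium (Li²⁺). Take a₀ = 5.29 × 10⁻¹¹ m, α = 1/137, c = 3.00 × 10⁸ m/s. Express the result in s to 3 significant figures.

1.08 × 10⁻¹⁵ s

r = n²a₀/Z = 4²·5.29 × 10⁻¹¹/3 = 2.82 × 10⁻¹⁰ m
v = Zαc/n = 3·0.00730·3.00 × 10⁸/4 = 1.64 × 10⁶ m/s
T = 2πr/v = 1.08 × 10⁻¹⁵ s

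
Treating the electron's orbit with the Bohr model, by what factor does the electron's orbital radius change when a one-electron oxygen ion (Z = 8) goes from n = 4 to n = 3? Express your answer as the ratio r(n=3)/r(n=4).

9/16

r ∝ Z^-1 · n^2; with Z fixed, r ∝ n^2.
r(n=3)/r(n=4) = (3/4)^2 = 9/16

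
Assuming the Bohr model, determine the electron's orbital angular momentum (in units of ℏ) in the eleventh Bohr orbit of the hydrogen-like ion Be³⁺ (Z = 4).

L_n = nℏ, so L/ℏ = n = 11.

11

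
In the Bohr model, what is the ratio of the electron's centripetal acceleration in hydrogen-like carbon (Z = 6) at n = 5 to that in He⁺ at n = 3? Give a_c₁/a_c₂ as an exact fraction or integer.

2187/625

a_c ∝ Z^3 · n^-4
a_c₁/a_c₂ = (6/2)^3 · (5/3)^-4 = 2187/625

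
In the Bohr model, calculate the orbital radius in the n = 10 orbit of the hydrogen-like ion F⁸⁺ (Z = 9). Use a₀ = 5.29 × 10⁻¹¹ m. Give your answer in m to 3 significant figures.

5.88 × 10⁻¹⁰ m

r_n = n²a₀/Z = 10² × 5.29 × 10⁻¹¹ / 9
    = 100 × 5.29 × 10⁻¹¹ / 9 = 5.88 × 10⁻¹⁰ m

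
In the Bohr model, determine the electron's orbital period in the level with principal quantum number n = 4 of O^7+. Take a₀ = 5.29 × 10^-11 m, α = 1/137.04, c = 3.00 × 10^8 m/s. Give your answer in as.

152 as

r = n²a₀/Z = 4²·5.29 × 10^-11/8 = 1.06 × 10^-10 m
v = Zαc/n = 8·0.00730·3.00 × 10^8/4 = 4.38 × 10^6 m/s
T = 2πr/v = 1.52 × 10^-16 s = 152 as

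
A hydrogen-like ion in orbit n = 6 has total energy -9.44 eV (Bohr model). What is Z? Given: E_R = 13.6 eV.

E_n = −E_R Z²/n² ⇒ Z² = −E_n n²/E_R = 9.44 × 6² / 13.6 ≈ 24.99
Z = 5

5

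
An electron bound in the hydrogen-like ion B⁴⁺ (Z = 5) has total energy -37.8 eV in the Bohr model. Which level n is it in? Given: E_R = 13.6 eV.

3

E_n = −E_R Z²/n² ⇒ n² = E_R Z²/(−E_n) = 13.6 × 5² / 37.8 ≈ 8.99
n = 3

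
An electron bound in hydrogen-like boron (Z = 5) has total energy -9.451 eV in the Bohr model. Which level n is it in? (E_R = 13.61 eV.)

E_n = −E_R Z²/n² ⇒ n² = E_R Z²/(−E_n) = 13.61 × 5² / 9.451 ≈ 36.00
n = 6

6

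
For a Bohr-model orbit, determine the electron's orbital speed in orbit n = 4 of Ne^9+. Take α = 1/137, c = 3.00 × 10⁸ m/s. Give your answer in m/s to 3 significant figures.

5.47 × 10⁶ m/s

v_n = Zαc/n = 10 × 0.00730 × 3.00 × 10⁸ / 4
    = 5.47 × 10⁶ m/s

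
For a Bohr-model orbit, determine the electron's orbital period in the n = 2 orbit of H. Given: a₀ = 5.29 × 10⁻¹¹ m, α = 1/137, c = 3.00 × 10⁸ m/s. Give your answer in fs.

1.21 fs

r = n²a₀/Z = 2²·5.29 × 10⁻¹¹/1 = 2.12 × 10⁻¹⁰ m
v = Zαc/n = 1·0.00730·3.00 × 10⁸/2 = 1.09 × 10⁶ m/s
T = 2πr/v = 1.21 × 10⁻¹⁵ s = 1.21 fs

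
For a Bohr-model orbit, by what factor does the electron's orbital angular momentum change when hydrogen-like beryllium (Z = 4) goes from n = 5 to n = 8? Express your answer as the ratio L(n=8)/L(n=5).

8/5

L = nℏ depends only on n, so L ∝ n.
L(n=8)/L(n=5) = (8/5)^1 = 8/5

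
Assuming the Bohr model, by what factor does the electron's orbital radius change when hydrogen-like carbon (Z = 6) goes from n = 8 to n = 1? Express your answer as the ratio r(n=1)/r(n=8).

1/64

r ∝ Z^-1 · n^2; with Z fixed, r ∝ n^2.
r(n=1)/r(n=8) = (1/8)^2 = 1/64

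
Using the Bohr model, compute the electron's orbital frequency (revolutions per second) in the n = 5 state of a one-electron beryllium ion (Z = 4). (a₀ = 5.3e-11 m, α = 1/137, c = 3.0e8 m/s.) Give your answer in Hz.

r = n²a₀/Z = 3.3e-10 m, v = Zαc/n = 1.8e6 m/s
f = v/(2πr) = 8.4e14 Hz

8.4e14 Hz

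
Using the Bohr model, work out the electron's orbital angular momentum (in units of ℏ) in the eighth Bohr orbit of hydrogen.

L_n = nℏ, so L/ℏ = n = 8.

8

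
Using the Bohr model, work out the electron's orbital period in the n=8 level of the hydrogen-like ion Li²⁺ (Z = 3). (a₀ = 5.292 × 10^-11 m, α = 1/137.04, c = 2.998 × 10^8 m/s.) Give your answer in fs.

8.647 fs

r = n²a₀/Z = 8²·5.292 × 10^-11/3 = 1.129 × 10^-9 m
v = Zαc/n = 3·0.007297·2.998 × 10^8/8 = 8.204 × 10^5 m/s
T = 2πr/v = 8.647 × 10^-15 s = 8.647 fs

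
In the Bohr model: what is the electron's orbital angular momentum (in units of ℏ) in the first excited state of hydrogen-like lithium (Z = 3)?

2

L_n = nℏ, so L/ℏ = n = 2.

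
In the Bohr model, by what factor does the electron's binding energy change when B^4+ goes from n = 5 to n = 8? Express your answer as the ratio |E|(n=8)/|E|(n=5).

25/64

|E| ∝ Z^2 · n^-2; with Z fixed, |E| ∝ n^-2.
|E|(n=8)/|E|(n=5) = (8/5)^-2 = 25/64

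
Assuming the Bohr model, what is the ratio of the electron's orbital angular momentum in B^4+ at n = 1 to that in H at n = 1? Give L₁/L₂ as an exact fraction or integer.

1

L = nℏ is independent of Z.
L₁/L₂ = n₁/n₂ = 1/1 = 1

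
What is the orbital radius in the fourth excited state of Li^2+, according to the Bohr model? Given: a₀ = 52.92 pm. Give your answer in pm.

441.0 pm

r_n = n²a₀/Z = 5² × 52.92 / 3
    = 25 × 52.92 / 3 = 441.0 pm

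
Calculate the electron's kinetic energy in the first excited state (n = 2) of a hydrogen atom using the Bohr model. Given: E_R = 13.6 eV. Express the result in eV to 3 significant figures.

For a Coulomb orbit the virial theorem gives K = −E_n.
E_n = −E_R·Z²/n², so K = E_R·Z²/n² = 13.6 × 1²/2² = 3.40 eV

3.40 eV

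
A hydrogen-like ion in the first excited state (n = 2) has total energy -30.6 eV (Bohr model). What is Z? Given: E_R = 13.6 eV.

E_n = −E_R Z²/n² ⇒ Z² = −E_n n²/E_R = 30.6 × 2² / 13.6 ≈ 9.00
Z = 3

3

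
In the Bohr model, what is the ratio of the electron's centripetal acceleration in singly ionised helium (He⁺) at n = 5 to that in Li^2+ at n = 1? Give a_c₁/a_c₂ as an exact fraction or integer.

a_c ∝ Z^3 · n^-4
a_c₁/a_c₂ = (2/3)^3 · (5/1)^-4 = 8/16875

8/16875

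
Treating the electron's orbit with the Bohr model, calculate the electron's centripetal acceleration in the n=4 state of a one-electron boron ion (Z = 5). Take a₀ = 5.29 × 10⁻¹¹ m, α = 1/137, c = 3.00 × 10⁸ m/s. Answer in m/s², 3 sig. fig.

4.43 × 10²² m/s²

r = n²a₀/Z = 1.69 × 10⁻¹⁰ m, v = Zαc/n = 2.74 × 10⁶ m/s
a = v²/r = (2.74 × 10⁶)² / 1.69 × 10⁻¹⁰ = 4.43 × 10²² m/s²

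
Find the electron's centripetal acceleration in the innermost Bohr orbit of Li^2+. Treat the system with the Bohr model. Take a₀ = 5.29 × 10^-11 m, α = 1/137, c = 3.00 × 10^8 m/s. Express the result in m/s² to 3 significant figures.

2.45 × 10^24 m/s²

r = n²a₀/Z = 1.76 × 10^-11 m, v = Zαc/n = 6.57 × 10^6 m/s
a = v²/r = (6.57 × 10^6)² / 1.76 × 10^-11 = 2.45 × 10^24 m/s²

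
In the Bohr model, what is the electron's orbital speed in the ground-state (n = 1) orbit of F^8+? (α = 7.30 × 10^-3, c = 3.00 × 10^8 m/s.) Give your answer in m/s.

v_n = Zαc/n = 9 × 0.00730 × 3.00 × 10^8 / 1
    = 1.97 × 10^7 m/s

1.97 × 10^7 m/s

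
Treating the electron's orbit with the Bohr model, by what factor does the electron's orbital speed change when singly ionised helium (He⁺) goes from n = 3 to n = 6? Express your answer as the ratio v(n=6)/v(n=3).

v ∝ Z^1 · n^-1; with Z fixed, v ∝ n^-1.
v(n=6)/v(n=3) = (6/3)^-1 = 1/2

1/2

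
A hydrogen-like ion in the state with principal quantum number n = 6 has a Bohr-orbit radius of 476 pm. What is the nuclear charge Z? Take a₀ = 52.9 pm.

r_n = n²a₀/Z ⇒ Z = n²a₀/r = 6² × 52.9 / 476 ≈ 4.00
Z = 4

4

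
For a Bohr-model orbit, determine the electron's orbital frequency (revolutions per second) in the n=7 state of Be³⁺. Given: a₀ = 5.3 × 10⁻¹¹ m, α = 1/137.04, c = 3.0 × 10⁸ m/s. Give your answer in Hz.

r = n²a₀/Z = 6.5 × 10⁻¹⁰ m, v = Zαc/n = 1.3 × 10⁶ m/s
f = v/(2πr) = 3.1 × 10¹⁴ Hz

3.1 × 10¹⁴ Hz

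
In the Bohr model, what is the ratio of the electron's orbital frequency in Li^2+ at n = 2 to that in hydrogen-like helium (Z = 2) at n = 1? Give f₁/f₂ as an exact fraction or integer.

f ∝ Z^2 · n^-3
f₁/f₂ = (3/2)^2 · (2/1)^-3 = 9/32

9/32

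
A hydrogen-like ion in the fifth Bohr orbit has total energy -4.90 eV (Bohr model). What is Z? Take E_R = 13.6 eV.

3

E_n = −E_R Z²/n² ⇒ Z² = −E_n n²/E_R = 4.90 × 5² / 13.6 ≈ 9.01
Z = 3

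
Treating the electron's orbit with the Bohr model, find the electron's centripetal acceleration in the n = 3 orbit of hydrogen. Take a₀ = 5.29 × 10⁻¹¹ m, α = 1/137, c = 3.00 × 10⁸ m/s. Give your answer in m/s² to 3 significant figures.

1.12 × 10²¹ m/s²

r = n²a₀/Z = 4.76 × 10⁻¹⁰ m, v = Zαc/n = 7.30 × 10⁵ m/s
a = v²/r = (7.30 × 10⁵)² / 4.76 × 10⁻¹⁰ = 1.12 × 10²¹ m/s²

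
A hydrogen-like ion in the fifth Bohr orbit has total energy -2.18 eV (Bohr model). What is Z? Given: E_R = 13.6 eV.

2

E_n = −E_R Z²/n² ⇒ Z² = −E_n n²/E_R = 2.18 × 5² / 13.6 ≈ 4.01
Z = 2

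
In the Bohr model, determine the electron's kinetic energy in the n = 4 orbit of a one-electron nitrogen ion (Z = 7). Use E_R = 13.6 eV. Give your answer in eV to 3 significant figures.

41.6 eV

For a Coulomb orbit the virial theorem gives K = −E_n.
E_n = −E_R·Z²/n², so K = E_R·Z²/n² = 13.6 × 7²/4² = 41.6 eV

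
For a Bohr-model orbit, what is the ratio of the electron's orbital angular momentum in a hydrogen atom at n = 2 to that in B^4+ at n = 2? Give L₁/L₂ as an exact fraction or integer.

1

L = nℏ is independent of Z.
L₁/L₂ = n₁/n₂ = 2/2 = 1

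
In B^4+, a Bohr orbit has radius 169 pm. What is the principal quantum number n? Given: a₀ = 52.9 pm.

4

r_n = n²a₀/Z ⇒ n² = rZ/a₀ = 169 × 5 / 52.9 ≈ 15.97
n = 4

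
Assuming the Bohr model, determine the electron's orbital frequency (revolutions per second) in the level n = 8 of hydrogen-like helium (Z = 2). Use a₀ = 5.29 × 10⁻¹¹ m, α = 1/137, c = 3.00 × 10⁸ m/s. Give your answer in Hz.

r = n²a₀/Z = 1.69 × 10⁻⁹ m, v = Zαc/n = 5.47 × 10⁵ m/s
f = v/(2πr) = 5.15 × 10¹³ Hz

5.15 × 10¹³ Hz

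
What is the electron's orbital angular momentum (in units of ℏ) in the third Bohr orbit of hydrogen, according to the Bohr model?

3

L_n = nℏ, so L/ℏ = n = 3.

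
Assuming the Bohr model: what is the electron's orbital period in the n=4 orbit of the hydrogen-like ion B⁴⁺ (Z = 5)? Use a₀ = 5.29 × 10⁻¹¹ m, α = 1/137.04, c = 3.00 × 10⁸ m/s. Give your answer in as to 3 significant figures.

r = n²a₀/Z = 4²·5.29 × 10⁻¹¹/5 = 1.69 × 10⁻¹⁰ m
v = Zαc/n = 5·0.00730·3.00 × 10⁸/4 = 2.74 × 10⁶ m/s
T = 2πr/v = 3.89 × 10⁻¹⁶ s = 389 as

389 as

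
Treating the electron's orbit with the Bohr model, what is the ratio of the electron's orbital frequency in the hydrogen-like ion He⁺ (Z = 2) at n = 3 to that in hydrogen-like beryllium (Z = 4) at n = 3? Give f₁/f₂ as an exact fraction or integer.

1/4

f ∝ Z^2 · n^-3
f₁/f₂ = (2/4)^2 · (3/3)^-3 = 1/4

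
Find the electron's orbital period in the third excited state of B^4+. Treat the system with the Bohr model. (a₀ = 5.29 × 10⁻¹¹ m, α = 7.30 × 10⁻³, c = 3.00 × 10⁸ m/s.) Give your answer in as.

r = n²a₀/Z = 4²·5.29 × 10⁻¹¹/5 = 1.69 × 10⁻¹⁰ m
v = Zαc/n = 5·0.00730·3.00 × 10⁸/4 = 2.74 × 10⁶ m/s
T = 2πr/v = 3.89 × 10⁻¹⁶ s = 389 as

389 as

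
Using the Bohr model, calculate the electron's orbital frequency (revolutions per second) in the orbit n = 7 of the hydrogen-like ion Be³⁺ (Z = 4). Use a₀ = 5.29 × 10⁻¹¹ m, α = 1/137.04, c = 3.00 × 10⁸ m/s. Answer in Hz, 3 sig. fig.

r = n²a₀/Z = 6.48 × 10⁻¹⁰ m, v = Zαc/n = 1.25 × 10⁶ m/s
f = v/(2πr) = 3.07 × 10¹⁴ Hz

3.07 × 10¹⁴ Hz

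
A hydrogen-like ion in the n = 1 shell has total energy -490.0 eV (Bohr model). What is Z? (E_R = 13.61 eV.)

6

E_n = −E_R Z²/n² ⇒ Z² = −E_n n²/E_R = 490.0 × 1² / 13.61 ≈ 36.00
Z = 6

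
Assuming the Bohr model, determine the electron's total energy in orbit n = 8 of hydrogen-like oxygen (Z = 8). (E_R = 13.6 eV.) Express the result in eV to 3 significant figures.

-13.6 eV

E_n = −E_R·Z²/n² = −13.6 × 8²/8² = -13.6 eV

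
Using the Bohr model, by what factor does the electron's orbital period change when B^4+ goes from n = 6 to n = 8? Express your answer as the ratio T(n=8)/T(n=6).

T ∝ Z^-2 · n^3; with Z fixed, T ∝ n^3.
T(n=8)/T(n=6) = (8/6)^3 = 64/27

64/27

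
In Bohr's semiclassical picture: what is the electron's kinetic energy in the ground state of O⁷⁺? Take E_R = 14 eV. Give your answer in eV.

For a Coulomb orbit the virial theorem gives K = −E_n.
E_n = −E_R·Z²/n², so K = E_R·Z²/n² = 14 × 8²/1² = 900 eV

900 eV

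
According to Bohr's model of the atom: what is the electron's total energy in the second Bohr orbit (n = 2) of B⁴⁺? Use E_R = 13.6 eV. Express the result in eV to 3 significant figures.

-85.0 eV

E_n = −E_R·Z²/n² = −13.6 × 5²/2² = -85.0 eV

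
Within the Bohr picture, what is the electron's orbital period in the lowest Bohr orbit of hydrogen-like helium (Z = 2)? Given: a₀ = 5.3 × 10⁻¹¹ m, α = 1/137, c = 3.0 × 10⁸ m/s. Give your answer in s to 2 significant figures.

r = n²a₀/Z = 1²·5.3 × 10⁻¹¹/2 = 2.6 × 10⁻¹¹ m
v = Zαc/n = 2·0.0073·3.0 × 10⁸/1 = 4.4 × 10⁶ m/s
T = 2πr/v = 3.8 × 10⁻¹⁷ s

3.8 × 10⁻¹⁷ s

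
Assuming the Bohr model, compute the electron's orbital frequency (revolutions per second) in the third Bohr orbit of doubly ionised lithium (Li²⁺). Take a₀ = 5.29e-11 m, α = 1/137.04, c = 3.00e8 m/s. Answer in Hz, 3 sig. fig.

2.20e15 Hz

r = n²a₀/Z = 1.59e-10 m, v = Zαc/n = 2.19e6 m/s
f = v/(2πr) = 2.20e15 Hz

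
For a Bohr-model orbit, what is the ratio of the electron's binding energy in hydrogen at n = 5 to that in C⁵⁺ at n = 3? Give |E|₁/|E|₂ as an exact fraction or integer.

1/100

|E| ∝ Z^2 · n^-2
|E|₁/|E|₂ = (1/6)^2 · (5/3)^-2 = 1/100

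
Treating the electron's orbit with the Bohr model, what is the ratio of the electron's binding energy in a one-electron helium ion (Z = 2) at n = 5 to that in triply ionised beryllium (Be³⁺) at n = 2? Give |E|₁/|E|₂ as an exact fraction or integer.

1/25

|E| ∝ Z^2 · n^-2
|E|₁/|E|₂ = (2/4)^2 · (5/2)^-2 = 1/25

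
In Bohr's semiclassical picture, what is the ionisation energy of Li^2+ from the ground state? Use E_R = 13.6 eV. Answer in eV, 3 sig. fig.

E_n = −E_R·Z²/n² = −13.6 × 3²/1² eV = -122 eV
Ionisation energy = −E_n = 122 eV

122 eV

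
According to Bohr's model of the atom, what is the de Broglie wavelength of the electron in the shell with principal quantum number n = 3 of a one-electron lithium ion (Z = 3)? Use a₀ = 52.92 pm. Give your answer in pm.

The Bohr quantisation condition is nλ = 2πr_n.
r_n = n²a₀/Z = 158.8 pm
λ = 2πr_n/n = 2π·158.8/3 = 332.5 pm

332.5 pm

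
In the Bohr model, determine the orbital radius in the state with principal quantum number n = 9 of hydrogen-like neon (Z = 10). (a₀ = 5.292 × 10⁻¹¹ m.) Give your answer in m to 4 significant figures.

r_n = n²a₀/Z = 9² × 5.292 × 10⁻¹¹ / 10
    = 81 × 5.292 × 10⁻¹¹ / 10 = 4.287 × 10⁻¹⁰ m

4.287 × 10⁻¹⁰ m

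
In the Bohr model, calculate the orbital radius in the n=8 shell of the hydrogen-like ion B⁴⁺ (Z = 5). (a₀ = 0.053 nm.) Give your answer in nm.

r_n = n²a₀/Z = 8² × 0.053 / 5
    = 64 × 0.053 / 5 = 0.68 nm

0.68 nm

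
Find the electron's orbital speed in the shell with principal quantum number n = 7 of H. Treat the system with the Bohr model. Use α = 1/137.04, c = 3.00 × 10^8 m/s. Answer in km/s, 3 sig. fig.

v_n = Zαc/n = 1 × 0.00730 × 3.00 × 10^8 / 7
    = 313 km/s

313 km/s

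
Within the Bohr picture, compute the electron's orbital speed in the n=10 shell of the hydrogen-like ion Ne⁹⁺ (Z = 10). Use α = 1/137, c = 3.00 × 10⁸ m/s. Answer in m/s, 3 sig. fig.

2.19 × 10⁶ m/s

v_n = Zαc/n = 10 × 0.00730 × 3.00 × 10⁸ / 10
    = 2.19 × 10⁶ m/s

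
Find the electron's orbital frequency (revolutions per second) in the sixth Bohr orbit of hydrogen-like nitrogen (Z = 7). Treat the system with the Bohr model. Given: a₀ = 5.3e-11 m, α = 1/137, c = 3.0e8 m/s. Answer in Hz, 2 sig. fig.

r = n²a₀/Z = 2.7e-10 m, v = Zαc/n = 2.6e6 m/s
f = v/(2πr) = 1.5e15 Hz

1.5e15 Hz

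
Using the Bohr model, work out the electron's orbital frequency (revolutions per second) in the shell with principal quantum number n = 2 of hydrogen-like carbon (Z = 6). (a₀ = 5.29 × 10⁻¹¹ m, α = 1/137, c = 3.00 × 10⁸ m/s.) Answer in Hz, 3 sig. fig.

2.96 × 10¹⁶ Hz

r = n²a₀/Z = 3.53 × 10⁻¹¹ m, v = Zαc/n = 6.57 × 10⁶ m/s
f = v/(2πr) = 2.96 × 10¹⁶ Hz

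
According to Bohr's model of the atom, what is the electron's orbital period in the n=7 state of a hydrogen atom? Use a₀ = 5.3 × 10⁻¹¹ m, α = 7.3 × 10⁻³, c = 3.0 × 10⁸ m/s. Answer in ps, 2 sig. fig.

0.052 ps

r = n²a₀/Z = 7²·5.3 × 10⁻¹¹/1 = 2.6 × 10⁻⁹ m
v = Zαc/n = 1·0.0073·3.0 × 10⁸/7 = 3.1 × 10⁵ m/s
T = 2πr/v = 5.2 × 10⁻¹⁴ s = 0.052 ps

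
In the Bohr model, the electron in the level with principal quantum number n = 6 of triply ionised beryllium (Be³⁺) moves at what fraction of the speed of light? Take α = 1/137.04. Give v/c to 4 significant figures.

v_n = Zαc/n, so v/c = Zα/n = 4 × 0.007297 / 6 = 0.004865

0.004865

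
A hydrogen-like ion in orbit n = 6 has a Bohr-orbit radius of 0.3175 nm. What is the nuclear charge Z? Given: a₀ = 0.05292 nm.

6

r_n = n²a₀/Z ⇒ Z = n²a₀/r = 6² × 0.05292 / 0.3175 ≈ 6.00
Z = 6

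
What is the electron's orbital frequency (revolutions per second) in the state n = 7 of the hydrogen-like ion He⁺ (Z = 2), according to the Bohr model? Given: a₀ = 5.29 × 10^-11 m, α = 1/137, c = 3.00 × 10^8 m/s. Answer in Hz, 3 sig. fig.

7.68 × 10^13 Hz

r = n²a₀/Z = 1.30 × 10^-9 m, v = Zαc/n = 6.26 × 10^5 m/s
f = v/(2πr) = 7.68 × 10^13 Hz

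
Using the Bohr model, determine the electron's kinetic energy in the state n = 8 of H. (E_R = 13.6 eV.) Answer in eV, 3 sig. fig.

0.212 eV

For a Coulomb orbit the virial theorem gives K = −E_n.
E_n = −E_R·Z²/n², so K = E_R·Z²/n² = 13.6 × 1²/8² = 0.212 eV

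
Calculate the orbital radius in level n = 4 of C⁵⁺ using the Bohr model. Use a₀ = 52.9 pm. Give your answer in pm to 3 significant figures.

r_n = n²a₀/Z = 4² × 52.9 / 6
    = 16 × 52.9 / 6 = 141 pm

141 pm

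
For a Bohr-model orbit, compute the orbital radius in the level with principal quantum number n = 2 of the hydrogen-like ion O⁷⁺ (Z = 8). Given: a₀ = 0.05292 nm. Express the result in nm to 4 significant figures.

r_n = n²a₀/Z = 2² × 0.05292 / 8
    = 4 × 0.05292 / 8 = 0.02646 nm

0.02646 nm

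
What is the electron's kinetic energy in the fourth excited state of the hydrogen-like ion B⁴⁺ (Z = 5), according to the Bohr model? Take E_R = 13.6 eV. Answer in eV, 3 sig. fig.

For a Coulomb orbit the virial theorem gives K = −E_n.
E_n = −E_R·Z²/n², so K = E_R·Z²/n² = 13.6 × 5²/5² = 13.6 eV

13.6 eV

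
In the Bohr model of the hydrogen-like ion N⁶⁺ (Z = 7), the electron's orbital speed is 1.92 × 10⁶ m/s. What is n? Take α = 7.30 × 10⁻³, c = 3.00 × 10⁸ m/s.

8

v_n = Zαc/n ⇒ n = Zαc/v = 7 × 0.00730 × 3.00 × 10⁸ / 1.92 × 10⁶ ≈ 7.98
n = 8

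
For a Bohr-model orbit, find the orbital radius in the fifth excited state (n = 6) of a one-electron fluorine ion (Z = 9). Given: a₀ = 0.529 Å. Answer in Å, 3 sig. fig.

r_n = n²a₀/Z = 6² × 0.529 / 9
    = 36 × 0.529 / 9 = 2.12 Å

2.12 Å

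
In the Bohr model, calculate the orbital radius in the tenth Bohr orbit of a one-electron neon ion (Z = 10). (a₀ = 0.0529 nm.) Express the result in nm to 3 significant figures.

0.529 nm

r_n = n²a₀/Z = 10² × 0.0529 / 10
    = 100 × 0.0529 / 10 = 0.529 nm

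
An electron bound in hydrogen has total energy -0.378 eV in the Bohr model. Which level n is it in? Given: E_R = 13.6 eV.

E_n = −E_R Z²/n² ⇒ n² = E_R Z²/(−E_n) = 13.6 × 1² / 0.378 ≈ 35.98
n = 6

6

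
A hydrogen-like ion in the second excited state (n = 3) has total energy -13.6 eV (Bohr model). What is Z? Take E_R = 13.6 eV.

3

E_n = −E_R Z²/n² ⇒ Z² = −E_n n²/E_R = 13.6 × 3² / 13.6 ≈ 9.00
Z = 3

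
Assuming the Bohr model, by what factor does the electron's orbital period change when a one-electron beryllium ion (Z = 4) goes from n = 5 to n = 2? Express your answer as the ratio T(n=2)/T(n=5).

8/125

T ∝ Z^-2 · n^3; with Z fixed, T ∝ n^3.
T(n=2)/T(n=5) = (2/5)^3 = 8/125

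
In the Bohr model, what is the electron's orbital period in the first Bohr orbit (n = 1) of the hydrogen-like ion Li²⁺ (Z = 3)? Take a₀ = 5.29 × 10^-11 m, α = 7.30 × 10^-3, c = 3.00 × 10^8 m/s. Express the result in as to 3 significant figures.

r = n²a₀/Z = 1²·5.29 × 10^-11/3 = 1.76 × 10^-11 m
v = Zαc/n = 3·0.00730·3.00 × 10^8/1 = 6.57 × 10^6 m/s
T = 2πr/v = 1.69 × 10^-17 s = 16.9 as

16.9 as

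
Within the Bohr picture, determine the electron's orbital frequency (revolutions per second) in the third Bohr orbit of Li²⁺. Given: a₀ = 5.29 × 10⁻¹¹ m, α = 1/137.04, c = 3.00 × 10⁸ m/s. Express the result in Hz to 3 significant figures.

r = n²a₀/Z = 1.59 × 10⁻¹⁰ m, v = Zαc/n = 2.19 × 10⁶ m/s
f = v/(2πr) = 2.20 × 10¹⁵ Hz

2.20 × 10¹⁵ Hz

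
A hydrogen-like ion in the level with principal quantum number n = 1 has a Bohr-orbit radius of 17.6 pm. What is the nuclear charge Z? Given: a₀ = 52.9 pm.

r_n = n²a₀/Z ⇒ Z = n²a₀/r = 1² × 52.9 / 17.6 ≈ 3.01
Z = 3

3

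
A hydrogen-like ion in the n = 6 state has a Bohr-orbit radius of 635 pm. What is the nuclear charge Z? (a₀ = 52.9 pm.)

3

r_n = n²a₀/Z ⇒ Z = n²a₀/r = 6² × 52.9 / 635 ≈ 3.00
Z = 3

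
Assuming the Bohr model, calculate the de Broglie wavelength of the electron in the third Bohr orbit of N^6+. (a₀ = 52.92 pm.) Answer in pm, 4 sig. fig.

The Bohr quantisation condition is nλ = 2πr_n.
r_n = n²a₀/Z = 68.04 pm
λ = 2πr_n/n = 2π·68.04/3 = 142.5 pm

142.5 pm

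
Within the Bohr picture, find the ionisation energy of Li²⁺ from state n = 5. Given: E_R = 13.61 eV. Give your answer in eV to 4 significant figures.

4.900 eV

E_n = −E_R·Z²/n² = −13.61 × 3²/5² eV = -4.900 eV
Ionisation energy = −E_n = 4.900 eV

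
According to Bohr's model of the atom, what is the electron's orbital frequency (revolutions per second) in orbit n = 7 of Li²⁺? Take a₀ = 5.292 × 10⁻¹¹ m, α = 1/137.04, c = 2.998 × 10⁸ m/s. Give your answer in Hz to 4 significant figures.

r = n²a₀/Z = 8.644 × 10⁻¹⁰ m, v = Zαc/n = 9.376 × 10⁵ m/s
f = v/(2πr) = 1.726 × 10¹⁴ Hz

1.726 × 10¹⁴ Hz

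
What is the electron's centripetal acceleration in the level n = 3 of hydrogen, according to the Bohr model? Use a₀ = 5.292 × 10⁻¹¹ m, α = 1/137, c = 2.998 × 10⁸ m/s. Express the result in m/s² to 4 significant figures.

r = n²a₀/Z = 4.763 × 10⁻¹⁰ m, v = Zαc/n = 7.294 × 10⁵ m/s
a = v²/r = (7.294 × 10⁵)² / 4.763 × 10⁻¹⁰ = 1.117 × 10²¹ m/s²

1.117 × 10²¹ m/s²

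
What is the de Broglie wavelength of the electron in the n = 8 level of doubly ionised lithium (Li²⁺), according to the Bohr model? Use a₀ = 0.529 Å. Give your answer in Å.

8.86 Å

The Bohr quantisation condition is nλ = 2πr_n.
r_n = n²a₀/Z = 11.3 Å
λ = 2πr_n/n = 2π·11.3/8 = 8.86 Å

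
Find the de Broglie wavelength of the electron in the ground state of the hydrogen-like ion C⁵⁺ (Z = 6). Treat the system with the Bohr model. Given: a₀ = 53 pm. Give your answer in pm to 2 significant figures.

56 pm

The Bohr quantisation condition is nλ = 2πr_n.
r_n = n²a₀/Z = 8.8 pm
λ = 2πr_n/n = 2π·8.8/1 = 56 pm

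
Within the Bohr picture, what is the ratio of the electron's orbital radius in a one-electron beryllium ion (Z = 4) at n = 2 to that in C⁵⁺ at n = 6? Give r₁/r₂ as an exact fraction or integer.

1/6

r ∝ Z^-1 · n^2
r₁/r₂ = (4/6)^-1 · (2/6)^2 = 1/6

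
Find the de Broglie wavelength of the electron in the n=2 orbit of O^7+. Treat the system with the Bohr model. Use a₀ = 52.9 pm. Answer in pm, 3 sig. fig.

83.1 pm

The Bohr quantisation condition is nλ = 2πr_n.
r_n = n²a₀/Z = 26.4 pm
λ = 2πr_n/n = 2π·26.4/2 = 83.1 pm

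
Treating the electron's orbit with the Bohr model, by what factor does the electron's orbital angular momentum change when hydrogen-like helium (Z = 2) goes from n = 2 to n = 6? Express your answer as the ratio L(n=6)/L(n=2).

3

L = nℏ depends only on n, so L ∝ n.
L(n=6)/L(n=2) = (6/2)^1 = 3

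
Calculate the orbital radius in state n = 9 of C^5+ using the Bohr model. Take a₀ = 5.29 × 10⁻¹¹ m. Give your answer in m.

r_n = n²a₀/Z = 9² × 5.29 × 10⁻¹¹ / 6
    = 81 × 5.29 × 10⁻¹¹ / 6 = 7.14 × 10⁻¹⁰ m

7.14 × 10⁻¹⁰ m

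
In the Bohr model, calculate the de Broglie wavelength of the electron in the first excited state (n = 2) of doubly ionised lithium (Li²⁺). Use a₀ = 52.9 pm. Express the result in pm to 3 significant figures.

222 pm

The Bohr quantisation condition is nλ = 2πr_n.
r_n = n²a₀/Z = 70.5 pm
λ = 2πr_n/n = 2π·70.5/2 = 222 pm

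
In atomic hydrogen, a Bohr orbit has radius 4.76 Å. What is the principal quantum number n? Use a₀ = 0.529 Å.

3

r_n = n²a₀/Z ⇒ n² = rZ/a₀ = 4.76 × 1 / 0.529 ≈ 9.00
n = 3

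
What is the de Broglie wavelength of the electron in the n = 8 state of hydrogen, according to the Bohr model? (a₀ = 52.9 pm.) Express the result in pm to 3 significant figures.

2660 pm

The Bohr quantisation condition is nλ = 2πr_n.
r_n = n²a₀/Z = 3390 pm
λ = 2πr_n/n = 2π·3390/8 = 2660 pm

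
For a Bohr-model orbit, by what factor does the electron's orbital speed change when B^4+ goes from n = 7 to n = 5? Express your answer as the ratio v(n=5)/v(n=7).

v ∝ Z^1 · n^-1; with Z fixed, v ∝ n^-1.
v(n=5)/v(n=7) = (5/7)^-1 = 7/5

7/5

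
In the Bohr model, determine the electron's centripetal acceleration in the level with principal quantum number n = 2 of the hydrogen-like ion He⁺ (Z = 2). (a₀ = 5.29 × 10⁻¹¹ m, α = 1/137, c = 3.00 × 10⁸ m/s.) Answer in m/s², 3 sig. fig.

r = n²a₀/Z = 1.06 × 10⁻¹⁰ m, v = Zαc/n = 2.19 × 10⁶ m/s
a = v²/r = (2.19 × 10⁶)² / 1.06 × 10⁻¹⁰ = 4.53 × 10²² m/s²

4.53 × 10²² m/s²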